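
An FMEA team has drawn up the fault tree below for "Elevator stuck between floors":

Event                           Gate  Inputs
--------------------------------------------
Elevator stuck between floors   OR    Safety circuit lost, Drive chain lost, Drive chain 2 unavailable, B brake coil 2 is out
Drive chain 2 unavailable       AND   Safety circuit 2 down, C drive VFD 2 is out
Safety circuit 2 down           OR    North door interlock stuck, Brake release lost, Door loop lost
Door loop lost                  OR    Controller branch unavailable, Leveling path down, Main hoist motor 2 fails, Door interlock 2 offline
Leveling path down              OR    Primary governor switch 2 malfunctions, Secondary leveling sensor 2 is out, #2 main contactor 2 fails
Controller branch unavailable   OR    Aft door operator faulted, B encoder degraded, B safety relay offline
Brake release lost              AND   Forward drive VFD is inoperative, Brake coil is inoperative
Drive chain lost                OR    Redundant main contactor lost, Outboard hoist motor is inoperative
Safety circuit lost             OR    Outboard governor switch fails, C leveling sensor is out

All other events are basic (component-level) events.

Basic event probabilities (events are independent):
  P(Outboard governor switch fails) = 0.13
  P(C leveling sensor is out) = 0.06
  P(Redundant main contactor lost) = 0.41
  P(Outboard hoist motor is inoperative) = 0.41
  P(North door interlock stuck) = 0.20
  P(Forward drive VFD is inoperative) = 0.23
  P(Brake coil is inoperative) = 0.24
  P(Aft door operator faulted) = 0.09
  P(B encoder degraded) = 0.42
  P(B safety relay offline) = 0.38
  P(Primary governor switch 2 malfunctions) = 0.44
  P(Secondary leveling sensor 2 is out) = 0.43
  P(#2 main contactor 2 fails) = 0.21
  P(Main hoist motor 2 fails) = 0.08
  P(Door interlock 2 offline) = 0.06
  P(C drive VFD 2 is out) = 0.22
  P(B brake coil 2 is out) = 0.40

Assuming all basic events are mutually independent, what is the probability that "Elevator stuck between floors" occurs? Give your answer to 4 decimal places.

0.8647

P(Safety circuit lost) [OR] = 1 − (1−0.13) × (1−0.06) = 0.182200
P(Drive chain lost) [OR] = 1 − (1−0.41) × (1−0.41) = 0.651900
P(Brake release lost) [AND] = 0.23 × 0.24 = 0.055200
P(Controller branch unavailable) [OR] = 1 − (1−0.09) × (1−0.42) × (1−0.38) = 0.672764
P(Leveling path down) [OR] = 1 − (1−0.44) × (1−0.43) × (1−0.21) = 0.747832
P(Door loop lost) [OR] = 1 − (1−0.672764) × (1−0.747832) × (1−0.08) × (1−0.06) = 0.928638
P(Safety circuit 2 down) [OR] = 1 − (1−0.20) × (1−0.055200) × (1−0.928638) = 0.946062
P(Drive chain 2 unavailable) [AND] = 0.946062 × 0.22 = 0.208134
P(Elevator stuck between floors) [OR] = 1 − (1−0.182200) × (1−0.651900) × (1−0.208134) × (1−0.40) = 0.864745
Rounded to 4 decimal places: P(Elevator stuck between floors) ≈ 0.8647.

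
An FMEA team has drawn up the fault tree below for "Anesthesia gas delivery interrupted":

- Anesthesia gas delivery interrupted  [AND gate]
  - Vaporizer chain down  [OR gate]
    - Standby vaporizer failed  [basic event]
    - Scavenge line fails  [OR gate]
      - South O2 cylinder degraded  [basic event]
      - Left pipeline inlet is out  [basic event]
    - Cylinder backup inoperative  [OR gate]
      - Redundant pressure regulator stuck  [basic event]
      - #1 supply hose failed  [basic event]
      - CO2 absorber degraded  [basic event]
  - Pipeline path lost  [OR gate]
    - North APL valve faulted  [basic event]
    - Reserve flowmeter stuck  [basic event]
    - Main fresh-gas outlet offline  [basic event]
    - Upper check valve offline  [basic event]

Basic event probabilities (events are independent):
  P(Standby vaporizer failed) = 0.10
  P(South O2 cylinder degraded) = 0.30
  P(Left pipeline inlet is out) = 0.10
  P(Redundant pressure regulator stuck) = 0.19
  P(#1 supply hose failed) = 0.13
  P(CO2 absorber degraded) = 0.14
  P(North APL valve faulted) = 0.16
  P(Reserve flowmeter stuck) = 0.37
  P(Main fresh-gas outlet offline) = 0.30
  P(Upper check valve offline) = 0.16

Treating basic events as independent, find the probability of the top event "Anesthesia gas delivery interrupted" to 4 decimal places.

P(Scavenge line fails) [OR] = 1 − (1−0.30) × (1−0.10) = 0.370000
P(Cylinder backup inoperative) [OR] = 1 − (1−0.19) × (1−0.13) × (1−0.14) = 0.393958
P(Vaporizer chain down) [OR] = 1 − (1−0.10) × (1−0.370000) × (1−0.393958) = 0.656374
P(Pipeline path lost) [OR] = 1 − (1−0.16) × (1−0.37) × (1−0.30) × (1−0.16) = 0.688830
P(Anesthesia gas delivery interrupted) [AND] = 0.656374 × 0.688830 = 0.452130
Rounded to 4 decimal places: P(Anesthesia gas delivery interrupted) ≈ 0.4521.

0.4521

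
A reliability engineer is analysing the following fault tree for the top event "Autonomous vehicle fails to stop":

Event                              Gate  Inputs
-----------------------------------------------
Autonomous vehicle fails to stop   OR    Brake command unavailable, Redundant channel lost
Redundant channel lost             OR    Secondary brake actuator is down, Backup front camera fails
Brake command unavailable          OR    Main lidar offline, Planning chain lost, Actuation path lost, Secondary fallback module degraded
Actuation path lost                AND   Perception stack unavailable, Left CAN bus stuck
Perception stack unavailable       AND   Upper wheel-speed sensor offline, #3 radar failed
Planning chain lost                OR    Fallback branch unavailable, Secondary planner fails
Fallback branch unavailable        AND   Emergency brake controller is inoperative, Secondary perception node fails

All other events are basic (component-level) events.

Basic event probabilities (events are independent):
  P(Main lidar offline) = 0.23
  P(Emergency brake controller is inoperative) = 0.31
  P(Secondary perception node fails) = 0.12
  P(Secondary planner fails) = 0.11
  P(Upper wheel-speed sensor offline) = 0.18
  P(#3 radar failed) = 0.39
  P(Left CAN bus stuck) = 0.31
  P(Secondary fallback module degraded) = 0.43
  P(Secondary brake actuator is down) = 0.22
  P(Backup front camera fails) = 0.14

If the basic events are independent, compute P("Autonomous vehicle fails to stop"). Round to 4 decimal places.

0.7532

P(Fallback branch unavailable) [AND] = 0.31 × 0.12 = 0.037200
P(Planning chain lost) [OR] = 1 − (1−0.037200) × (1−0.11) = 0.143108
P(Perception stack unavailable) [AND] = 0.18 × 0.39 = 0.070200
P(Actuation path lost) [AND] = 0.070200 × 0.31 = 0.021762
P(Brake command unavailable) [OR] = 1 − (1−0.23) × (1−0.143108) × (1−0.021762) × (1−0.43) = 0.632095
P(Redundant channel lost) [OR] = 1 − (1−0.22) × (1−0.14) = 0.329200
P(Autonomous vehicle fails to stop) [OR] = 1 − (1−0.632095) × (1−0.329200) = 0.753209
Rounded to 4 decimal places: P(Autonomous vehicle fails to stop) ≈ 0.7532.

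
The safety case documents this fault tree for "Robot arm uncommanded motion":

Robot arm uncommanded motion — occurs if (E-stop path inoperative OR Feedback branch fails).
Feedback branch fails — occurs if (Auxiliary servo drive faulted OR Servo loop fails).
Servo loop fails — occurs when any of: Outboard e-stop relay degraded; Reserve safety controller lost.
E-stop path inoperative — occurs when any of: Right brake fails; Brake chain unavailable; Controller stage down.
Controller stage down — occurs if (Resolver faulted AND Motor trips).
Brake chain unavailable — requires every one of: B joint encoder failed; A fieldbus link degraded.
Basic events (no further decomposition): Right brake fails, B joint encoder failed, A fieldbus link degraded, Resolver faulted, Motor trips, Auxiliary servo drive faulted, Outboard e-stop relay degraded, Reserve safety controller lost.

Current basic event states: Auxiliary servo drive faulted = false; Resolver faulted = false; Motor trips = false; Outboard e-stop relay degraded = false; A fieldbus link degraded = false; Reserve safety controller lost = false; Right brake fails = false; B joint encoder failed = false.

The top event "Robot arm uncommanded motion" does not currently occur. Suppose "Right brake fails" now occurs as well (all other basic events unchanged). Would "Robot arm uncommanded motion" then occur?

Yes

Counterfactual: set "Right brake fails" to occurred.
Brake chain unavailable [AND]: B joint encoder failed=not, A fieldbus link degraded=not → not all inputs occur → does not occur.
Controller stage down [AND]: Resolver faulted=not, Motor trips=not → not all inputs occur → does not occur.
E-stop path inoperative [OR]: Right brake fails=occurs, Brake chain unavailable=not, Controller stage down=not → at least one input occurs → occurs.
Servo loop fails [OR]: Outboard e-stop relay degraded=not, Reserve safety controller lost=not → no input occurs → does not occur.
Feedback branch fails [OR]: Auxiliary servo drive faulted=not, Servo loop fails=not → no input occurs → does not occur.
Robot arm uncommanded motion [OR]: E-stop path inoperative=occurs, Feedback branch fails=not → at least one input occurs → occurs.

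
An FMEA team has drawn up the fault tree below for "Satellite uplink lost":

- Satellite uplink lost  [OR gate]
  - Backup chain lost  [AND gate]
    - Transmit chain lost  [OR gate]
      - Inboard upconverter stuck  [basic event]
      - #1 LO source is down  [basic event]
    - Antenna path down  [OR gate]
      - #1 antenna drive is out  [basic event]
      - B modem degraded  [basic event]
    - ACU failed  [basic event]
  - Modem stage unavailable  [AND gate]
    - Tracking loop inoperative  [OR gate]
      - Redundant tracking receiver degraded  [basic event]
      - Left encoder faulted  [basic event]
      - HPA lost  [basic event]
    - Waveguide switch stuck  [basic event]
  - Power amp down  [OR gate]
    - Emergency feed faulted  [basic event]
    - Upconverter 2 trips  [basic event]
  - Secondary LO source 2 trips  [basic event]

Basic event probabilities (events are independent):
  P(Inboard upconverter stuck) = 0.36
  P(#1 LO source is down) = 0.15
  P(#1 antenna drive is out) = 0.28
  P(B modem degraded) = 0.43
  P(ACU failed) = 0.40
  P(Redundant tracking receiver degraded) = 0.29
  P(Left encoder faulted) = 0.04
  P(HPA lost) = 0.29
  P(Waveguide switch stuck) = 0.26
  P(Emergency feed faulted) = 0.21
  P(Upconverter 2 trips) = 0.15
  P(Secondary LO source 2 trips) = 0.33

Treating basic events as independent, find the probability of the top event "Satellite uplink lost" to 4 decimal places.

0.6524

P(Transmit chain lost) [OR] = 1 − (1−0.36) × (1−0.15) = 0.456000
P(Antenna path down) [OR] = 1 − (1−0.28) × (1−0.43) = 0.589600
P(Backup chain lost) [AND] = 0.456000 × 0.589600 × 0.40 = 0.107543
P(Tracking loop inoperative) [OR] = 1 − (1−0.29) × (1−0.04) × (1−0.29) = 0.516064
P(Modem stage unavailable) [AND] = 0.516064 × 0.26 = 0.134177
P(Power amp down) [OR] = 1 − (1−0.21) × (1−0.15) = 0.328500
P(Satellite uplink lost) [OR] = 1 − (1−0.107543) × (1−0.134177) × (1−0.328500) × (1−0.33) = 0.652354
Rounded to 4 decimal places: P(Satellite uplink lost) ≈ 0.6524.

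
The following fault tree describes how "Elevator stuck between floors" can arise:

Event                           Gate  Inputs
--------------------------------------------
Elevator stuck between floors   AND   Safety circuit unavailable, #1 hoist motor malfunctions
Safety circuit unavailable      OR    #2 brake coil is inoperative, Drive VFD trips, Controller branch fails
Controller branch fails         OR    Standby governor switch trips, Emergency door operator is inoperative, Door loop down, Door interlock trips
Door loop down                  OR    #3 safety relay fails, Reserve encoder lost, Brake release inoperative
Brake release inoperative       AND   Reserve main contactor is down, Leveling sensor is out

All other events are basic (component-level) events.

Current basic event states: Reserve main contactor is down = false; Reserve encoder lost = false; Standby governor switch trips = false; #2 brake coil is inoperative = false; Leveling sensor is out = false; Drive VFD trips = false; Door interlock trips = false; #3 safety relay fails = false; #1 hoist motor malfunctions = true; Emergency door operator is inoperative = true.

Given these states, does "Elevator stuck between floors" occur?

Yes

Brake release inoperative [AND]: Reserve main contactor is down=not, Leveling sensor is out=not → not all inputs occur → does not occur.
Door loop down [OR]: #3 safety relay fails=not, Reserve encoder lost=not, Brake release inoperative=not → no input occurs → does not occur.
Controller branch fails [OR]: Standby governor switch trips=not, Emergency door operator is inoperative=occurs, Door loop down=not, Door interlock trips=not → at least one input occurs → occurs.
Safety circuit unavailable [OR]: #2 brake coil is inoperative=not, Drive VFD trips=not, Controller branch fails=occurs → at least one input occurs → occurs.
Elevator stuck between floors [AND]: Safety circuit unavailable=occurs, #1 hoist motor malfunctions=occurs → all inputs occur → occurs.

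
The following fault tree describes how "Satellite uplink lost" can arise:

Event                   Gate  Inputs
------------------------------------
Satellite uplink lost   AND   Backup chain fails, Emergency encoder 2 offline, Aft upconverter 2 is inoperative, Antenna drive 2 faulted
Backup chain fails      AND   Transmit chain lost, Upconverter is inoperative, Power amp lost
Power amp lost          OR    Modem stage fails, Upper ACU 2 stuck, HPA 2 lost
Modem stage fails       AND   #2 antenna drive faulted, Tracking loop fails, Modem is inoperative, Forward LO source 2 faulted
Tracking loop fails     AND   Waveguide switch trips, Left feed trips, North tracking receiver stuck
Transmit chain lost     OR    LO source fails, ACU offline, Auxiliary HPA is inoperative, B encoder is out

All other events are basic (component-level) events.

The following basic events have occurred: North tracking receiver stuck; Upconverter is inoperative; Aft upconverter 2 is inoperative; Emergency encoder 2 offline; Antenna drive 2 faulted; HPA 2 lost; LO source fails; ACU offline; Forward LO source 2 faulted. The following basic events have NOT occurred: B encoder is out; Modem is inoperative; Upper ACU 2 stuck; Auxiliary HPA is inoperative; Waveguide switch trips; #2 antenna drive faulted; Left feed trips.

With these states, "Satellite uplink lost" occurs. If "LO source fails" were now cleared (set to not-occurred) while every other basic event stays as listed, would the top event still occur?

Counterfactual: set "LO source fails" to not occurred.
Transmit chain lost [OR]: LO source fails=not, ACU offline=occurs, Auxiliary HPA is inoperative=not, B encoder is out=not → at least one input occurs → occurs.
Tracking loop fails [AND]: Waveguide switch trips=not, Left feed trips=not, North tracking receiver stuck=occurs → not all inputs occur → does not occur.
Modem stage fails [AND]: #2 antenna drive faulted=not, Tracking loop fails=not, Modem is inoperative=not, Forward LO source 2 faulted=occurs → not all inputs occur → does not occur.
Power amp lost [OR]: Modem stage fails=not, Upper ACU 2 stuck=not, HPA 2 lost=occurs → at least one input occurs → occurs.
Backup chain fails [AND]: Transmit chain lost=occurs, Upconverter is inoperative=occurs, Power amp lost=occurs → all inputs occur → occurs.
Satellite uplink lost [AND]: Backup chain fails=occurs, Emergency encoder 2 offline=occurs, Aft upconverter 2 is inoperative=occurs, Antenna drive 2 faulted=occurs → all inputs occur → occurs.

Yes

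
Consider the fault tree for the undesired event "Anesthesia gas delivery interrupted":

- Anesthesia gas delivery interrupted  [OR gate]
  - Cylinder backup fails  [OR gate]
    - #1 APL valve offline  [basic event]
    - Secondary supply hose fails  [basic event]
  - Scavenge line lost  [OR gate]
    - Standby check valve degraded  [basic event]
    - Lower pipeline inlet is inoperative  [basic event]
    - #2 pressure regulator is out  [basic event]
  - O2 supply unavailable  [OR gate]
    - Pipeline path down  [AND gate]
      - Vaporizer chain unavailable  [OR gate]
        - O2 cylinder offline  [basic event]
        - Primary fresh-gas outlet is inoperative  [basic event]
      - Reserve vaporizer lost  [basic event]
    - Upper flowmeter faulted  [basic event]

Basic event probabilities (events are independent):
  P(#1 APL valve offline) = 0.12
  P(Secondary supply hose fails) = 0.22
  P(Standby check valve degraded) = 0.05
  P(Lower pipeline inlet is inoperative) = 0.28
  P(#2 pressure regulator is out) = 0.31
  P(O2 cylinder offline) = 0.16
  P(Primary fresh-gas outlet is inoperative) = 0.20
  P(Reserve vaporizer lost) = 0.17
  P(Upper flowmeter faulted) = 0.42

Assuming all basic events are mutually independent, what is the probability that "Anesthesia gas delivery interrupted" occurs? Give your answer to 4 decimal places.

P(Cylinder backup fails) [OR] = 1 − (1−0.12) × (1−0.22) = 0.313600
P(Scavenge line lost) [OR] = 1 − (1−0.05) × (1−0.28) × (1−0.31) = 0.528040
P(Vaporizer chain unavailable) [OR] = 1 − (1−0.16) × (1−0.20) = 0.328000
P(Pipeline path down) [AND] = 0.328000 × 0.17 = 0.055760
P(O2 supply unavailable) [OR] = 1 − (1−0.055760) × (1−0.42) = 0.452341
P(Anesthesia gas delivery interrupted) [OR] = 1 − (1−0.313600) × (1−0.528040) × (1−0.452341) = 0.822584
Rounded to 4 decimal places: P(Anesthesia gas delivery interrupted) ≈ 0.8226.

0.8226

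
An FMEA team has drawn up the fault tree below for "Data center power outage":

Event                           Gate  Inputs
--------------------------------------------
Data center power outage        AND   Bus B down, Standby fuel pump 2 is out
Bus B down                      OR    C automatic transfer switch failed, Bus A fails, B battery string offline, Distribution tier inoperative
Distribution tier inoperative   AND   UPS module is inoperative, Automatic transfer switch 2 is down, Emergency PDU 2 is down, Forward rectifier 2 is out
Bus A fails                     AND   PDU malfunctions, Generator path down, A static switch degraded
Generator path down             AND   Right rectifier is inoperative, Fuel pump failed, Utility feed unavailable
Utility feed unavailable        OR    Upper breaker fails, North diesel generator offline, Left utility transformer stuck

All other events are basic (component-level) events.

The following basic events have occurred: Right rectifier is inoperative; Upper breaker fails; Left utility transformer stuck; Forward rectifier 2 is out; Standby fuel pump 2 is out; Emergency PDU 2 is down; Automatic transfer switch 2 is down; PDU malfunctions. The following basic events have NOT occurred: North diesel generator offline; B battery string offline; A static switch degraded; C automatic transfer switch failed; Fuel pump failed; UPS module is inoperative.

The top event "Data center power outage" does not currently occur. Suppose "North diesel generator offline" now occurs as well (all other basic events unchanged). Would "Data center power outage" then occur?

No

Counterfactual: set "North diesel generator offline" to occurred.
Utility feed unavailable [OR]: Upper breaker fails=occurs, North diesel generator offline=occurs, Left utility transformer stuck=occurs → at least one input occurs → occurs.
Generator path down [AND]: Right rectifier is inoperative=occurs, Fuel pump failed=not, Utility feed unavailable=occurs → not all inputs occur → does not occur.
Bus A fails [AND]: PDU malfunctions=occurs, Generator path down=not, A static switch degraded=not → not all inputs occur → does not occur.
Distribution tier inoperative [AND]: UPS module is inoperative=not, Automatic transfer switch 2 is down=occurs, Emergency PDU 2 is down=occurs, Forward rectifier 2 is out=occurs → not all inputs occur → does not occur.
Bus B down [OR]: C automatic transfer switch failed=not, Bus A fails=not, B battery string offline=not, Distribution tier inoperative=not → no input occurs → does not occur.
Data center power outage [AND]: Bus B down=not, Standby fuel pump 2 is out=occurs → not all inputs occur → does not occur.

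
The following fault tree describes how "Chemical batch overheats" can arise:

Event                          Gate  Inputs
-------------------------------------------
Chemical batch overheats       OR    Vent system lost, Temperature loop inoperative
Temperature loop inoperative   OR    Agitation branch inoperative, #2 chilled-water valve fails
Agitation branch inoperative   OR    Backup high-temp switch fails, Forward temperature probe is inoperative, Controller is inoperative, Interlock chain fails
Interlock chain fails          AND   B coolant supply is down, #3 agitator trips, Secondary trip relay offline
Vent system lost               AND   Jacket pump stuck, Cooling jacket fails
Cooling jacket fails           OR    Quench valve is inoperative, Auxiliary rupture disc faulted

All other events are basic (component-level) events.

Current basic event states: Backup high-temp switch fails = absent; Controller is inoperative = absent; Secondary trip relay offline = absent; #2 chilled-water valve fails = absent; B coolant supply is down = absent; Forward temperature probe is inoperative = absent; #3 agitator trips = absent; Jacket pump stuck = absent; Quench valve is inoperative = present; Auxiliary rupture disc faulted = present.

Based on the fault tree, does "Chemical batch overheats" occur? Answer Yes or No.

No

Cooling jacket fails [OR]: Quench valve is inoperative=occurs, Auxiliary rupture disc faulted=occurs → at least one input occurs → occurs.
Vent system lost [AND]: Jacket pump stuck=not, Cooling jacket fails=occurs → not all inputs occur → does not occur.
Interlock chain fails [AND]: B coolant supply is down=not, #3 agitator trips=not, Secondary trip relay offline=not → not all inputs occur → does not occur.
Agitation branch inoperative [OR]: Backup high-temp switch fails=not, Forward temperature probe is inoperative=not, Controller is inoperative=not, Interlock chain fails=not → no input occurs → does not occur.
Temperature loop inoperative [OR]: Agitation branch inoperative=not, #2 chilled-water valve fails=not → no input occurs → does not occur.
Chemical batch overheats [OR]: Vent system lost=not, Temperature loop inoperative=not → no input occurs → does not occur.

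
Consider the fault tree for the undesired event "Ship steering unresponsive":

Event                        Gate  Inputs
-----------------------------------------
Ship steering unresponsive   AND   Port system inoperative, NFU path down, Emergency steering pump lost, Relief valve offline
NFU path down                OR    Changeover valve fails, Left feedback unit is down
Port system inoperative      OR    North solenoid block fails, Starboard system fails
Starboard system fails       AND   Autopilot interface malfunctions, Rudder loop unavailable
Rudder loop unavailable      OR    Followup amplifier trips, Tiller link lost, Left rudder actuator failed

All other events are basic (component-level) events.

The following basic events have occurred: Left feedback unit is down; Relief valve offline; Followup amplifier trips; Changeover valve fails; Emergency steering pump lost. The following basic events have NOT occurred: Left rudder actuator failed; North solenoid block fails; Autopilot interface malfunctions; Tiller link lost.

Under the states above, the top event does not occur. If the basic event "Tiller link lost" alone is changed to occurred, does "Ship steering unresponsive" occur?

Counterfactual: set "Tiller link lost" to occurred.
Rudder loop unavailable [OR]: Followup amplifier trips=occurs, Tiller link lost=occurs, Left rudder actuator failed=not → at least one input occurs → occurs.
Starboard system fails [AND]: Autopilot interface malfunctions=not, Rudder loop unavailable=occurs → not all inputs occur → does not occur.
Port system inoperative [OR]: North solenoid block fails=not, Starboard system fails=not → no input occurs → does not occur.
NFU path down [OR]: Changeover valve fails=occurs, Left feedback unit is down=occurs → at least one input occurs → occurs.
Ship steering unresponsive [AND]: Port system inoperative=not, NFU path down=occurs, Emergency steering pump lost=occurs, Relief valve offline=occurs → not all inputs occur → does not occur.

No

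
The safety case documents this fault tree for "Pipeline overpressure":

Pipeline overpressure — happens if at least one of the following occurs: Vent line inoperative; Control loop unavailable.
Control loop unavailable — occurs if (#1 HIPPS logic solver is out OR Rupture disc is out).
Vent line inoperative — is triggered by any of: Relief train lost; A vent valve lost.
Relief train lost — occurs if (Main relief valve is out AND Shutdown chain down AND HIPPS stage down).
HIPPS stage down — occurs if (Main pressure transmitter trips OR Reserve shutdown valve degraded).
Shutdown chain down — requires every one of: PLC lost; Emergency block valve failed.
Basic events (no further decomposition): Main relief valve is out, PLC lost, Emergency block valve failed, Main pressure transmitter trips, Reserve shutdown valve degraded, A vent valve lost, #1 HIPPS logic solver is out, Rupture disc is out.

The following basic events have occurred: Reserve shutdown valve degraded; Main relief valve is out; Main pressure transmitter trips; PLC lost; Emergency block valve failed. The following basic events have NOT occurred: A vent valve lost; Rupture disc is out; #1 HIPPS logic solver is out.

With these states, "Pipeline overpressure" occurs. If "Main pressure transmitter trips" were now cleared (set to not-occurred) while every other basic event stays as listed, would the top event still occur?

Counterfactual: set "Main pressure transmitter trips" to not occurred.
Shutdown chain down [AND]: PLC lost=occurs, Emergency block valve failed=occurs → all inputs occur → occurs.
HIPPS stage down [OR]: Main pressure transmitter trips=not, Reserve shutdown valve degraded=occurs → at least one input occurs → occurs.
Relief train lost [AND]: Main relief valve is out=occurs, Shutdown chain down=occurs, HIPPS stage down=occurs → all inputs occur → occurs.
Vent line inoperative [OR]: Relief train lost=occurs, A vent valve lost=not → at least one input occurs → occurs.
Control loop unavailable [OR]: #1 HIPPS logic solver is out=not, Rupture disc is out=not → no input occurs → does not occur.
Pipeline overpressure [OR]: Vent line inoperative=occurs, Control loop unavailable=not → at least one input occurs → occurs.

Yes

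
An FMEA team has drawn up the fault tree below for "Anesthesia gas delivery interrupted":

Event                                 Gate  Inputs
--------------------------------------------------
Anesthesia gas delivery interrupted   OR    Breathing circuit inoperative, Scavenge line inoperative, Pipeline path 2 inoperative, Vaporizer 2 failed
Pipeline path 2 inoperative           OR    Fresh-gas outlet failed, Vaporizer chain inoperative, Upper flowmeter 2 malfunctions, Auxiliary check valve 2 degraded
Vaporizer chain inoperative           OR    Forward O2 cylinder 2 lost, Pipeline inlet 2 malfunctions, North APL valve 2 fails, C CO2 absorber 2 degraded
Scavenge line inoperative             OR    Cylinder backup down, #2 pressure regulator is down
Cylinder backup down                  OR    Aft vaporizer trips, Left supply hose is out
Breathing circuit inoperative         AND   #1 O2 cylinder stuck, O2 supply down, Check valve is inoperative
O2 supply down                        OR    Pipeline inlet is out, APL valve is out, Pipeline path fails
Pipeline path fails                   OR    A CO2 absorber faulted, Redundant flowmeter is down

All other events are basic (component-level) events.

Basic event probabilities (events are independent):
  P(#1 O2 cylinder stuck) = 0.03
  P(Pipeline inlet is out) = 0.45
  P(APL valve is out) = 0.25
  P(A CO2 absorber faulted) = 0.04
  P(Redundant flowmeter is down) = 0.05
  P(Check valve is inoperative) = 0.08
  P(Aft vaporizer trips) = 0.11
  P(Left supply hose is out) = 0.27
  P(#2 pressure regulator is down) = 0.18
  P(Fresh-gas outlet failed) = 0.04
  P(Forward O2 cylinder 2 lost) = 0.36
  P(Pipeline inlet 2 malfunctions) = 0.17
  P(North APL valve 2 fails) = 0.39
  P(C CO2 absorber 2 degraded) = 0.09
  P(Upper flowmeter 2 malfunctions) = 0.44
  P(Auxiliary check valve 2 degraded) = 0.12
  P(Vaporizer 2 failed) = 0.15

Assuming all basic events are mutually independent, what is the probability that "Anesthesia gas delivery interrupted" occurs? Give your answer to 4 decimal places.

P(Pipeline path fails) [OR] = 1 − (1−0.04) × (1−0.05) = 0.088000
P(O2 supply down) [OR] = 1 − (1−0.45) × (1−0.25) × (1−0.088000) = 0.623800
P(Breathing circuit inoperative) [AND] = 0.03 × 0.623800 × 0.08 = 0.001497
P(Cylinder backup down) [OR] = 1 − (1−0.11) × (1−0.27) = 0.350300
P(Scavenge line inoperative) [OR] = 1 − (1−0.350300) × (1−0.18) = 0.467246
P(Vaporizer chain inoperative) [OR] = 1 − (1−0.36) × (1−0.17) × (1−0.39) × (1−0.09) = 0.705131
P(Pipeline path 2 inoperative) [OR] = 1 − (1−0.04) × (1−0.705131) × (1−0.44) × (1−0.12) = 0.860501
P(Anesthesia gas delivery interrupted) [OR] = 1 − (1−0.001497) × (1−0.467246) × (1−0.860501) × (1−0.15) = 0.936924
Rounded to 4 decimal places: P(Anesthesia gas delivery interrupted) ≈ 0.9369.

0.9369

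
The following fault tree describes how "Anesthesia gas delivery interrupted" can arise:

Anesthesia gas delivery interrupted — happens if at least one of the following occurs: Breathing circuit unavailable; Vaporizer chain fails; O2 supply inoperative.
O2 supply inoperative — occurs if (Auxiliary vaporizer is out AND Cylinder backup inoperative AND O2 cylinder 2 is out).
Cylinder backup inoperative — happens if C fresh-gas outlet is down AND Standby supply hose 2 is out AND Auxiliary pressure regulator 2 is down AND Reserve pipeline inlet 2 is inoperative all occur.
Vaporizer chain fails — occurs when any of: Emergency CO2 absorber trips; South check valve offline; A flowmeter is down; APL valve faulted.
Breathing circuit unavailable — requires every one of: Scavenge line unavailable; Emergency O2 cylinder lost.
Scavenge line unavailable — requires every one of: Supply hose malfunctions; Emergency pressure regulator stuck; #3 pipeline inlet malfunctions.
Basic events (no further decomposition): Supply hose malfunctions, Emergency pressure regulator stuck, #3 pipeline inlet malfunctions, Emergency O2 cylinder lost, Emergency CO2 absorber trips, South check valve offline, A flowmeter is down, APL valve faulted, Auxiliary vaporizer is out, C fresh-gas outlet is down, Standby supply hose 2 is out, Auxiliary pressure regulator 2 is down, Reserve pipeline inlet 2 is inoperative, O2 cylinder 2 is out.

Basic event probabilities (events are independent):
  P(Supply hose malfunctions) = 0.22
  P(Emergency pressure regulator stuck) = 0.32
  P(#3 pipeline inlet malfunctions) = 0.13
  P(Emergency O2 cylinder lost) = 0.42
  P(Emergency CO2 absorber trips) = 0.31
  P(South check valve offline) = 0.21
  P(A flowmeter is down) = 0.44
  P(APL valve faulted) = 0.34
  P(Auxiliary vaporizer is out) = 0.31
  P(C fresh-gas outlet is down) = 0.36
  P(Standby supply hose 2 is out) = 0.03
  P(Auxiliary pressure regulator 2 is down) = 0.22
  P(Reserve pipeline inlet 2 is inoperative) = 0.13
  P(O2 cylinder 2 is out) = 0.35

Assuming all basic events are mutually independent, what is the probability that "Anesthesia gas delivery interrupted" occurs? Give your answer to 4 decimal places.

0.7993

P(Scavenge line unavailable) [AND] = 0.22 × 0.32 × 0.13 = 0.009152
P(Breathing circuit unavailable) [AND] = 0.009152 × 0.42 = 0.003844
P(Vaporizer chain fails) [OR] = 1 − (1−0.31) × (1−0.21) × (1−0.44) × (1−0.34) = 0.798531
P(Cylinder backup inoperative) [AND] = 0.36 × 0.03 × 0.22 × 0.13 = 0.000309
P(O2 supply inoperative) [AND] = 0.31 × 0.000309 × 0.35 = 0.000034
P(Anesthesia gas delivery interrupted) [OR] = 1 − (1−0.003844) × (1−0.798531) × (1−0.000034) = 0.799312
Rounded to 4 decimal places: P(Anesthesia gas delivery interrupted) ≈ 0.7993.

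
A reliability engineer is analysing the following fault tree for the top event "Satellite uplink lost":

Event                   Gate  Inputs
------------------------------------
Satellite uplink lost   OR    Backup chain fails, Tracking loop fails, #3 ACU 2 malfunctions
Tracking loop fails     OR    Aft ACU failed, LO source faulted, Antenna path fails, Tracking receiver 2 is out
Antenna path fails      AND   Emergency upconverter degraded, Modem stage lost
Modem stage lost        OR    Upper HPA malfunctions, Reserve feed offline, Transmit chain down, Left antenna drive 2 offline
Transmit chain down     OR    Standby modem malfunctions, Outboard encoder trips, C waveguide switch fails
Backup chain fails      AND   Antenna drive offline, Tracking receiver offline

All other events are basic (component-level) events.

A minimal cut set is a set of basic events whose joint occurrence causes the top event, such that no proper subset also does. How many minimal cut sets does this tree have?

11

Backup chain fails [AND]: one cut set from each child combined → 1 × 1 = 1 cut set(s).
Transmit chain down [OR]: union of children's cut sets → 3 cut set(s).
Modem stage lost [OR]: union of children's cut sets → 6 cut set(s).
Antenna path fails [AND]: one cut set from each child combined → 1 × 6 = 6 cut set(s).
Tracking loop fails [OR]: union of children's cut sets → 9 cut set(s).
Satellite uplink lost [OR]: union of children's cut sets → 11 cut set(s).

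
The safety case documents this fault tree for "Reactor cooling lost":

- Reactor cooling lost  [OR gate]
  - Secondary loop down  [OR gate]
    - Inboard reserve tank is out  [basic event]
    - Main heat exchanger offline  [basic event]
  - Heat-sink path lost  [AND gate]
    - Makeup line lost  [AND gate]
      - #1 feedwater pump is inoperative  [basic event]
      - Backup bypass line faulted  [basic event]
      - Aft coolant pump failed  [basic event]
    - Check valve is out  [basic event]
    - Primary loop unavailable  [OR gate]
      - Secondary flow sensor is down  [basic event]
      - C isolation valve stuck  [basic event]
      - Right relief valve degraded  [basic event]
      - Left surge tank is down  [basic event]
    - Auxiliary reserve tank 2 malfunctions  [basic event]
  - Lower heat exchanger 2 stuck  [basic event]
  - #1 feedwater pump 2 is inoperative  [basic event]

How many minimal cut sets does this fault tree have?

Secondary loop down [OR]: union of children's cut sets → 2 cut set(s).
Makeup line lost [AND]: one cut set from each child combined → 1 × 1 × 1 = 1 cut set(s).
Primary loop unavailable [OR]: union of children's cut sets → 4 cut set(s).
Heat-sink path lost [AND]: one cut set from each child combined → 1 × 1 × 4 × 1 = 4 cut set(s).
Reactor cooling lost [OR]: union of children's cut sets → 8 cut set(s).
Minimal cut sets: {Inboard reserve tank is out}; {Main heat exchanger offline}; {#1 feedwater pump is inoperative, Aft coolant pump failed, Auxiliary reserve tank 2 malfunctions, Backup bypass line faulted, Check valve is out, Secondary flow sensor is down}; {#1 feedwater pump is inoperative, Aft coolant pump failed, Auxiliary reserve tank 2 malfunctions, Backup bypass line faulted, C isolation valve stuck, Check valve is out}; {#1 feedwater pump is inoperative, Aft coolant pump failed, Auxiliary reserve tank 2 malfunctions, Backup bypass line faulted, Check valve is out, Right relief valve degraded}; {#1 feedwater pump is inoperative, Aft coolant pump failed, Auxiliary reserve tank 2 malfunctions, Backup bypass line faulted, Check valve is out, Left surge tank is down}; {Lower heat exchanger 2 stuck}; {#1 feedwater pump 2 is inoperative}.

8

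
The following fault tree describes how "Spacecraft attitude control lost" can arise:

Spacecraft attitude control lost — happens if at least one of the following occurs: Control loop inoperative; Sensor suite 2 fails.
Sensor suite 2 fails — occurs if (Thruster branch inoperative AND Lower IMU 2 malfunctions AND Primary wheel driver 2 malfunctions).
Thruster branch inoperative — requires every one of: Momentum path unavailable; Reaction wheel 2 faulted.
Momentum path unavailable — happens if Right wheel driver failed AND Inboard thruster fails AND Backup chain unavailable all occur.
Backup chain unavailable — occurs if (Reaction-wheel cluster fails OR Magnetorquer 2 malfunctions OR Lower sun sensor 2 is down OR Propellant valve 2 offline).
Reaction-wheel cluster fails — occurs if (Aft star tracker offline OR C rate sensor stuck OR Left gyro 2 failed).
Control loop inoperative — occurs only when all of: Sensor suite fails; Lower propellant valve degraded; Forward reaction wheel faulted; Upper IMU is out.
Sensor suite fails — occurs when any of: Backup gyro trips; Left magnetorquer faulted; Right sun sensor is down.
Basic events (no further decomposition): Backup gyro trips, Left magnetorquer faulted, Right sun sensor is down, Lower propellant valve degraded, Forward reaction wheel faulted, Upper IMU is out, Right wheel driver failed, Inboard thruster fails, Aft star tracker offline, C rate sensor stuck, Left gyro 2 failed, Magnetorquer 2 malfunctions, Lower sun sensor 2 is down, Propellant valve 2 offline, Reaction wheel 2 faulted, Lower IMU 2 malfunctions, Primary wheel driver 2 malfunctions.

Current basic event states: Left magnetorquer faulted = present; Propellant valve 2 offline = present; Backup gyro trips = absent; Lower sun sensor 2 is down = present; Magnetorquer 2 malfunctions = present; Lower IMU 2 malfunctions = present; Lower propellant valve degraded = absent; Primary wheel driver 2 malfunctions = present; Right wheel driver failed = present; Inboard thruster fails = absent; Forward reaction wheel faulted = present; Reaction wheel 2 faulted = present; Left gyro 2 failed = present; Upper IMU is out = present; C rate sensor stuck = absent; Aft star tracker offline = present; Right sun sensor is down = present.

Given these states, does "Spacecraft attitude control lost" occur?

Sensor suite fails [OR]: Backup gyro trips=not, Left magnetorquer faulted=occurs, Right sun sensor is down=occurs → at least one input occurs → occurs.
Control loop inoperative [AND]: Sensor suite fails=occurs, Lower propellant valve degraded=not, Forward reaction wheel faulted=occurs, Upper IMU is out=occurs → not all inputs occur → does not occur.
Reaction-wheel cluster fails [OR]: Aft star tracker offline=occurs, C rate sensor stuck=not, Left gyro 2 failed=occurs → at least one input occurs → occurs.
Backup chain unavailable [OR]: Reaction-wheel cluster fails=occurs, Magnetorquer 2 malfunctions=occurs, Lower sun sensor 2 is down=occurs, Propellant valve 2 offline=occurs → at least one input occurs → occurs.
Momentum path unavailable [AND]: Right wheel driver failed=occurs, Inboard thruster fails=not, Backup chain unavailable=occurs → not all inputs occur → does not occur.
Thruster branch inoperative [AND]: Momentum path unavailable=not, Reaction wheel 2 faulted=occurs → not all inputs occur → does not occur.
Sensor suite 2 fails [AND]: Thruster branch inoperative=not, Lower IMU 2 malfunctions=occurs, Primary wheel driver 2 malfunctions=occurs → not all inputs occur → does not occur.
Spacecraft attitude control lost [OR]: Control loop inoperative=not, Sensor suite 2 fails=not → no input occurs → does not occur.

No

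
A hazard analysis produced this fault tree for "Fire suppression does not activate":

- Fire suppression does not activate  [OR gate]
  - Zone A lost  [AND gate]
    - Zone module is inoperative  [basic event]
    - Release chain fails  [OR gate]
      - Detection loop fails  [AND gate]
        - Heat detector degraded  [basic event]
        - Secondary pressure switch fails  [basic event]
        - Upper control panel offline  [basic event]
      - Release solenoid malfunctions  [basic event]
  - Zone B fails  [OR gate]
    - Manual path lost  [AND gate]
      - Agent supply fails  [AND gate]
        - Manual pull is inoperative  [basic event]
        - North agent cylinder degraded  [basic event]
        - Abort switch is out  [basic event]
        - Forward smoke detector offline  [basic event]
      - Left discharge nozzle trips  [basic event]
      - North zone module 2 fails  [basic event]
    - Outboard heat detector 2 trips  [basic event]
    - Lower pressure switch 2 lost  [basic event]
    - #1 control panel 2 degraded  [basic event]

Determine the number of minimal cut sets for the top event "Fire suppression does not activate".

6

Detection loop fails [AND]: one cut set from each child combined → 1 × 1 × 1 = 1 cut set(s).
Release chain fails [OR]: union of children's cut sets → 2 cut set(s).
Zone A lost [AND]: one cut set from each child combined → 1 × 2 = 2 cut set(s).
Agent supply fails [AND]: one cut set from each child combined → 1 × 1 × 1 × 1 = 1 cut set(s).
Manual path lost [AND]: one cut set from each child combined → 1 × 1 × 1 = 1 cut set(s).
Zone B fails [OR]: union of children's cut sets → 4 cut set(s).
Fire suppression does not activate [OR]: union of children's cut sets → 6 cut set(s).
Minimal cut sets: {Heat detector degraded, Secondary pressure switch fails, Upper control panel offline, Zone module is inoperative}; {Release solenoid malfunctions, Zone module is inoperative}; {Abort switch is out, Forward smoke detector offline, Left discharge nozzle trips, Manual pull is inoperative, North agent cylinder degraded, North zone module 2 fails}; {Outboard heat detector 2 trips}; {Lower pressure switch 2 lost}; {#1 control panel 2 degraded}.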